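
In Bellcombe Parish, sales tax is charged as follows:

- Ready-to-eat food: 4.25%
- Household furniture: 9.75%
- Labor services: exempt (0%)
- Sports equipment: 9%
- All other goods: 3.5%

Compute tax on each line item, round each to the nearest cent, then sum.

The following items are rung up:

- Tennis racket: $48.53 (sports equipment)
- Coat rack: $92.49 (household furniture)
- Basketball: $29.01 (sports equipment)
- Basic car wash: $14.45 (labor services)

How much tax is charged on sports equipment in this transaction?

$6.98

Tennis racket $48.53: sports equipment → 9% → $4.37
Basketball $29.01: sports equipment → 9% → $2.61
Tax on sports equipment = $4.37 + $2.61 = $6.98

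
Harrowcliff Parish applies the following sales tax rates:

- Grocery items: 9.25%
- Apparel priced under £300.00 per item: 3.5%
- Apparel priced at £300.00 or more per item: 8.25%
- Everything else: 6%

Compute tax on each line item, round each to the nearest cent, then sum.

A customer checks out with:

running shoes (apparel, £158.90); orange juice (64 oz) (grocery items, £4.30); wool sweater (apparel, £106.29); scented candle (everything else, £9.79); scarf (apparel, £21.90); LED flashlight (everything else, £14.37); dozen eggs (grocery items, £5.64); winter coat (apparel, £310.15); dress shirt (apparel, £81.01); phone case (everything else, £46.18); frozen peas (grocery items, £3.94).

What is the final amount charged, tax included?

£806.45

Running shoes £158.90: apparel, under £300.00 → 3.5% → £5.56
Orange juice (64 oz) £4.30: grocery items → 9.25% → £0.40
Wool sweater £106.29: apparel, under £300.00 → 3.5% → £3.72
Scented candle £9.79: everything else → 6% → £0.59
Scarf £21.90: apparel, under £300.00 → 3.5% → £0.77
LED flashlight £14.37: everything else → 6% → £0.86
Dozen eggs £5.64: grocery items → 9.25% → £0.52
Winter coat £310.15: apparel, £300.00 or more → 8.25% → £25.59
Dress shirt £81.01: apparel, under £300.00 → 3.5% → £2.84
Phone case £46.18: everything else → 6% → £2.77
Frozen peas £3.94: grocery items → 9.25% → £0.36
Subtotal = £762.47; tax = £43.98; total due = £806.45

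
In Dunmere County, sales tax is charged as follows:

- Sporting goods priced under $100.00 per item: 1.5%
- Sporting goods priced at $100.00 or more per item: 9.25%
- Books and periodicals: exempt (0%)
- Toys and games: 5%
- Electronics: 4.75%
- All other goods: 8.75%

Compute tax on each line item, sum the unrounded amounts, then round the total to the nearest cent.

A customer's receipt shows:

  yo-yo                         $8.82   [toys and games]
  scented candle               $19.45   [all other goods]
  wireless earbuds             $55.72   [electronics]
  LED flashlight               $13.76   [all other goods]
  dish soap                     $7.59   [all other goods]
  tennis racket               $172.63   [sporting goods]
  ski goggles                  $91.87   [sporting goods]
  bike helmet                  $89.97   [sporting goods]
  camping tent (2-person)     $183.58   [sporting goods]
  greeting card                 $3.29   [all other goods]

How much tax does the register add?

$42.62

Yo-yo $8.82: toys and games → 5% → $0.441
Scented candle $19.45: all other goods → 8.75% → $1.701875
Wireless earbuds $55.72: electronics → 4.75% → $2.6467
LED flashlight $13.76: all other goods → 8.75% → $1.204
Dish soap $7.59: all other goods → 8.75% → $0.664125
Tennis racket $172.63: sporting goods, $100.00 or more → 9.25% → $15.968275
Ski goggles $91.87: sporting goods, under $100.00 → 1.5% → $1.37805
Bike helmet $89.97: sporting goods, under $100.00 → 1.5% → $1.34955
Camping tent (2-person) $183.58: sporting goods, $100.00 or more → 9.25% → $16.98115
Greeting card $3.29: all other goods → 8.75% → $0.287875
Unrounded tax sum = $42.6226 → $42.62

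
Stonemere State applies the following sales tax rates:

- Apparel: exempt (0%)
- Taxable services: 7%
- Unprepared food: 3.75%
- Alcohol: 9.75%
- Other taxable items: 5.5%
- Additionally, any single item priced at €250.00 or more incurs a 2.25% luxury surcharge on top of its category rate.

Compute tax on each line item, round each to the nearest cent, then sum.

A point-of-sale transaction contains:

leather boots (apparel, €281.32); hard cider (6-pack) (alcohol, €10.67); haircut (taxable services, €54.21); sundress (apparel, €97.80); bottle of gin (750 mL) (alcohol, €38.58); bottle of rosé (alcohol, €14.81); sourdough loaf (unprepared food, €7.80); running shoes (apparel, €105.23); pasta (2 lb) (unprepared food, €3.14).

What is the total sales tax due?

Leather boots €281.32: apparel → 0% + 2.25% surcharge = 2.25% → €6.33
Hard cider (6-pack) €10.67: alcohol → 9.75% → €1.04
Haircut €54.21: taxable services → 7% → €3.79
Sundress €97.80: apparel → 0% → €0.00
Bottle of gin (750 mL) €38.58: alcohol → 9.75% → €3.76
Bottle of rosé €14.81: alcohol → 9.75% → €1.44
Sourdough loaf €7.80: unprepared food → 3.75% → €0.29
Running shoes €105.23: apparel → 0% → €0.00
Pasta (2 lb) €3.14: unprepared food → 3.75% → €0.12
Total tax = €6.33 + €1.04 + €3.79 + €3.76 + €1.44 + €0.29 + €0.12 = €16.77

€16.77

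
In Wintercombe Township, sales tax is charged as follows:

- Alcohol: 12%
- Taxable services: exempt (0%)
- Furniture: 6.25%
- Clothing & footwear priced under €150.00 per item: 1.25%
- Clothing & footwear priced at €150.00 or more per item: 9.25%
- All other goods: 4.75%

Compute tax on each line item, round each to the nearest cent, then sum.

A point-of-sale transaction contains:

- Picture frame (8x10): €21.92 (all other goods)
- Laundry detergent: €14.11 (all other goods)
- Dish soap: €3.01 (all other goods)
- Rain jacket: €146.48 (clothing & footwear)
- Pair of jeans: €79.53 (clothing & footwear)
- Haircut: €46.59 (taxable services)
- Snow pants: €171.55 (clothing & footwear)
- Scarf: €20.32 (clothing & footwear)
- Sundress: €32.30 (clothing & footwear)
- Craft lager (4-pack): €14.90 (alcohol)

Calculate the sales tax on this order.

Picture frame (8x10) €21.92: all other goods → 4.75% → €1.04
Laundry detergent €14.11: all other goods → 4.75% → €0.67
Dish soap €3.01: all other goods → 4.75% → €0.14
Rain jacket €146.48: clothing & footwear, under €150.00 → 1.25% → €1.83
Pair of jeans €79.53: clothing & footwear, under €150.00 → 1.25% → €0.99
Haircut €46.59: taxable services → 0% → €0.00
Snow pants €171.55: clothing & footwear, €150.00 or more → 9.25% → €15.87
Scarf €20.32: clothing & footwear, under €150.00 → 1.25% → €0.25
Sundress €32.30: clothing & footwear, under €150.00 → 1.25% → €0.40
Craft lager (4-pack) €14.90: alcohol → 12% → €1.79
Total tax = €1.04 + €0.67 + €0.14 + €1.83 + €0.99 + €15.87 + €0.25 + €0.40 + €1.79 = €22.98

€22.98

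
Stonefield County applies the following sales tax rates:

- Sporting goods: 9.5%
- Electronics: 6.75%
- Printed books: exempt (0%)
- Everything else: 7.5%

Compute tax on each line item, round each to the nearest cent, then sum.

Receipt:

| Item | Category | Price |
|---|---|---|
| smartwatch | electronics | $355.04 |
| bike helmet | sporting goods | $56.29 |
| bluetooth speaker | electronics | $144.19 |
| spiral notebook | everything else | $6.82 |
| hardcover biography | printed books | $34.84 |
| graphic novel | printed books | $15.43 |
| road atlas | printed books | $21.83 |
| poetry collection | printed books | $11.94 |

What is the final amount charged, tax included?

Smartwatch $355.04: electronics → 6.75% → $23.97
Bike helmet $56.29: sporting goods → 9.5% → $5.35
Bluetooth speaker $144.19: electronics → 6.75% → $9.73
Spiral notebook $6.82: everything else → 7.5% → $0.51
Hardcover biography $34.84: printed books → 0% → $0.00
Graphic novel $15.43: printed books → 0% → $0.00
Road atlas $21.83: printed books → 0% → $0.00
Poetry collection $11.94: printed books → 0% → $0.00
Subtotal = $646.38; tax = $39.56; total due = $685.94

$685.94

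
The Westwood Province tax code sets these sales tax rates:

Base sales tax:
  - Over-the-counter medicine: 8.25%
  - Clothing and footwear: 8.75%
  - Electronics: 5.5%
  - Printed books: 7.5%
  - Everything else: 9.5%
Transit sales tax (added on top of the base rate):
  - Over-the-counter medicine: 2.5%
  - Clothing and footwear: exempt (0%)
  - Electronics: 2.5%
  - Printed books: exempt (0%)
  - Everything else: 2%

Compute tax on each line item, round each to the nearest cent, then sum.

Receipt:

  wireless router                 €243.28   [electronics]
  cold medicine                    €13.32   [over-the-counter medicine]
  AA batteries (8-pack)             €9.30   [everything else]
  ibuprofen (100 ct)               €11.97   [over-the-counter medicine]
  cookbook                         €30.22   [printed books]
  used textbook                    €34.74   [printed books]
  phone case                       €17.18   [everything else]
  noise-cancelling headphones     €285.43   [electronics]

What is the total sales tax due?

Wireless router €243.28: electronics → 5.5% + 2.5% transit = 8% → €19.46
Cold medicine €13.32: over-the-counter medicine → 8.25% + 2.5% transit = 10.75% → €1.43
AA batteries (8-pack) €9.30: everything else → 9.5% + 2% transit = 11.5% → €1.07
Ibuprofen (100 ct) €11.97: over-the-counter medicine → 8.25% + 2.5% transit = 10.75% → €1.29
Cookbook €30.22: printed books → 7.5% + 0% transit = 7.5% → €2.27
Used textbook €34.74: printed books → 7.5% + 0% transit = 7.5% → €2.61
Phone case €17.18: everything else → 9.5% + 2% transit = 11.5% → €1.98
Noise-cancelling headphones €285.43: electronics → 5.5% + 2.5% transit = 8% → €22.83
Total tax = €19.46 + €1.43 + €1.07 + €1.29 + €2.27 + €2.61 + €1.98 + €22.83 = €52.94

€52.94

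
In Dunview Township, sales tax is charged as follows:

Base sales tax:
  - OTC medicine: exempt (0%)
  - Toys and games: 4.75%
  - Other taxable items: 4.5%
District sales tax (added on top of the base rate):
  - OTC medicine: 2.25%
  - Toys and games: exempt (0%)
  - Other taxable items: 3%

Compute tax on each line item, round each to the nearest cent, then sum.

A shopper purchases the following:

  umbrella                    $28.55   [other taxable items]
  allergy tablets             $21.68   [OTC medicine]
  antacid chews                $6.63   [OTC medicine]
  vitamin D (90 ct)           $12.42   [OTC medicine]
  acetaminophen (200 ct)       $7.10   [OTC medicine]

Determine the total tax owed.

Umbrella $28.55: other taxable items → 4.5% + 3% district = 7.5% → $2.14
Allergy tablets $21.68: OTC medicine → 0% + 2.25% district = 2.25% → $0.49
Antacid chews $6.63: OTC medicine → 0% + 2.25% district = 2.25% → $0.15
Vitamin D (90 ct) $12.42: OTC medicine → 0% + 2.25% district = 2.25% → $0.28
Acetaminophen (200 ct) $7.10: OTC medicine → 0% + 2.25% district = 2.25% → $0.16
Total tax = $2.14 + $0.49 + $0.15 + $0.28 + $0.16 = $3.22

$3.22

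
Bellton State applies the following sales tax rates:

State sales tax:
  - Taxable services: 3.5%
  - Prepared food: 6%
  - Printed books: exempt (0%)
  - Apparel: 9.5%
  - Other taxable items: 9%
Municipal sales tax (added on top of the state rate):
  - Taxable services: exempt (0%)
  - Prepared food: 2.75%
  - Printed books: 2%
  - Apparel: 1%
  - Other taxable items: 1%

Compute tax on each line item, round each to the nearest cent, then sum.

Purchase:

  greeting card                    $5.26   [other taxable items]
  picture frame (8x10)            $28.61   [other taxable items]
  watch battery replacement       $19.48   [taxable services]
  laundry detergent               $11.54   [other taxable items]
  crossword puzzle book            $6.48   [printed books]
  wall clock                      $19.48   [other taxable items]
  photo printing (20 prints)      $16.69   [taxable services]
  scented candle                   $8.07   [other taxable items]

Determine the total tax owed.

$8.69

Greeting card $5.26: other taxable items → 9% + 1% municipal = 10% → $0.53
Picture frame (8x10) $28.61: other taxable items → 9% + 1% municipal = 10% → $2.86
Watch battery replacement $19.48: taxable services → 3.5% + 0% municipal = 3.5% → $0.68
Laundry detergent $11.54: other taxable items → 9% + 1% municipal = 10% → $1.15
Crossword puzzle book $6.48: printed books → 0% + 2% municipal = 2% → $0.13
Wall clock $19.48: other taxable items → 9% + 1% municipal = 10% → $1.95
Photo printing (20 prints) $16.69: taxable services → 3.5% + 0% municipal = 3.5% → $0.58
Scented candle $8.07: other taxable items → 9% + 1% municipal = 10% → $0.81
Total tax = $0.53 + $2.86 + $0.68 + $1.15 + $0.13 + $1.95 + $0.58 + $0.81 = $8.69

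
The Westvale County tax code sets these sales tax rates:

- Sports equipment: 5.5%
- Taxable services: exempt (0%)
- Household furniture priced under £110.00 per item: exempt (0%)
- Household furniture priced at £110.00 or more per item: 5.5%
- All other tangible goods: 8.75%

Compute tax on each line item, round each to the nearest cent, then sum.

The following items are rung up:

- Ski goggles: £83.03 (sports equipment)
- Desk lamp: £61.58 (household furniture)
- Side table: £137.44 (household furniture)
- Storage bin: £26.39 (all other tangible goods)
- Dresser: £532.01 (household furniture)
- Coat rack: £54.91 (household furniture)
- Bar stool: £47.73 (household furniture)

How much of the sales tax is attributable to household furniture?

£36.82

Desk lamp £61.58: household furniture, under £110.00 → 0% → £0.00
Side table £137.44: household furniture, £110.00 or more → 5.5% → £7.56
Dresser £532.01: household furniture, £110.00 or more → 5.5% → £29.26
Coat rack £54.91: household furniture, under £110.00 → 0% → £0.00
Bar stool £47.73: household furniture, under £110.00 → 0% → £0.00
Tax on household furniture = £0.00 + £7.56 + £29.26 + £0.00 + £0.00 = £36.82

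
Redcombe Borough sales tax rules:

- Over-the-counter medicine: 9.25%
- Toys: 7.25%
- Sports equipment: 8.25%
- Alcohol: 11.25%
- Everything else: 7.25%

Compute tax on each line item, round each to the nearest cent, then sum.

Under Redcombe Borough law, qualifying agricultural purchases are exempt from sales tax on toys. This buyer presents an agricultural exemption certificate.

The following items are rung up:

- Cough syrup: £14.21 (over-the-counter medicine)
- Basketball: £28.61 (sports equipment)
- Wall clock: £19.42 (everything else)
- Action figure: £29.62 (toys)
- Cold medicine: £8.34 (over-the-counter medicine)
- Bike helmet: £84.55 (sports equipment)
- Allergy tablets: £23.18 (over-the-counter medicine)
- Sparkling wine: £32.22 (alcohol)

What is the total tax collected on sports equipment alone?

£9.34

Basketball £28.61: sports equipment → 8.25% → £2.36
Bike helmet £84.55: sports equipment → 8.25% → £6.98
Tax on sports equipment = £2.36 + £6.98 = £9.34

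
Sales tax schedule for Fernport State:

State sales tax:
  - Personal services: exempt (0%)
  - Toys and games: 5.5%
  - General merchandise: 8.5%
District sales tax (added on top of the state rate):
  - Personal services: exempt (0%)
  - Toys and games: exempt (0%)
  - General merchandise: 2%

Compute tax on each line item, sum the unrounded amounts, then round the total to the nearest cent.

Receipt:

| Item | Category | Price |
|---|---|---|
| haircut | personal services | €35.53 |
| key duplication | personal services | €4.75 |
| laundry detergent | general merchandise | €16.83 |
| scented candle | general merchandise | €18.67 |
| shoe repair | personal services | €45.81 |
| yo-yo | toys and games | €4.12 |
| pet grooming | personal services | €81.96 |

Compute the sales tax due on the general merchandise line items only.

Laundry detergent €16.83: general merchandise → 8.5% + 2% district = 10.5% → €1.76715
Scented candle €18.67: general merchandise → 8.5% + 2% district = 10.5% → €1.96035
Tax on general merchandise: unrounded sum = €3.7275 → €3.73

€3.73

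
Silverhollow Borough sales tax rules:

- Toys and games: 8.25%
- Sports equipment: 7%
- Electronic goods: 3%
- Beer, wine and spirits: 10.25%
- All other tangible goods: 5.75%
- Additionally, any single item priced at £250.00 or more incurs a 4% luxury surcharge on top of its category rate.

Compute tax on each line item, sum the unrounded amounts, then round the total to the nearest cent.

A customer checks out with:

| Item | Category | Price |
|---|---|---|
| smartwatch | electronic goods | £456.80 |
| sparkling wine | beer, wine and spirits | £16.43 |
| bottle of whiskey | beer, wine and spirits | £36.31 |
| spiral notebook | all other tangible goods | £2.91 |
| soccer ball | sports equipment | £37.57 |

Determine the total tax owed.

Smartwatch £456.80: electronic goods → 3% + 4% surcharge = 7% → £31.976
Sparkling wine £16.43: beer, wine and spirits → 10.25% → £1.684075
Bottle of whiskey £36.31: beer, wine and spirits → 10.25% → £3.721775
Spiral notebook £2.91: all other tangible goods → 5.75% → £0.167325
Soccer ball £37.57: sports equipment → 7% → £2.6299
Unrounded tax sum = £40.179075 → £40.18

£40.18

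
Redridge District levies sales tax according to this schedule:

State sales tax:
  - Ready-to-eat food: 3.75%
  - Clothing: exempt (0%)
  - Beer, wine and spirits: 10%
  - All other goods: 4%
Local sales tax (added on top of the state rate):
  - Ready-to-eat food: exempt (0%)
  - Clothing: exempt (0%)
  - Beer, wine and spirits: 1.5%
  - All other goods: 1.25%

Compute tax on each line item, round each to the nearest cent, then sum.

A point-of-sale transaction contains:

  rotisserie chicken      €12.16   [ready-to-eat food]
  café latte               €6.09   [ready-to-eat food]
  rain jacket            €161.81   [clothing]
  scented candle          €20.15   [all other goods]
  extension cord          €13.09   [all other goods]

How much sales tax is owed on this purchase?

Rotisserie chicken €12.16: ready-to-eat food → 3.75% + 0% local = 3.75% → €0.46
Café latte €6.09: ready-to-eat food → 3.75% + 0% local = 3.75% → €0.23
Rain jacket €161.81: clothing → 0% + 0% local = 0% → €0.00
Scented candle €20.15: all other goods → 4% + 1.25% local = 5.25% → €1.06
Extension cord €13.09: all other goods → 4% + 1.25% local = 5.25% → €0.69
Total tax = €0.46 + €0.23 + €1.06 + €0.69 = €2.44

€2.44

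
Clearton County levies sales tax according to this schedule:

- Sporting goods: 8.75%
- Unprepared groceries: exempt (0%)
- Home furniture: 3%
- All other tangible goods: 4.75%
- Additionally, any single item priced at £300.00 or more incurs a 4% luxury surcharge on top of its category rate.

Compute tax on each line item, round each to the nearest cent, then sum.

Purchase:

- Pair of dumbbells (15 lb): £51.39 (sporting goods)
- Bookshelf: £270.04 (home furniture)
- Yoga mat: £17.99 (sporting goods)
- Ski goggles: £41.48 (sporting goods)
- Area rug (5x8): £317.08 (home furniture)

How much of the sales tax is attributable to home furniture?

£30.30

Bookshelf £270.04: home furniture → 3% → £8.10
Area rug (5x8) £317.08: home furniture → 3% + 4% surcharge = 7% → £22.20
Tax on home furniture = £8.10 + £22.20 = £30.30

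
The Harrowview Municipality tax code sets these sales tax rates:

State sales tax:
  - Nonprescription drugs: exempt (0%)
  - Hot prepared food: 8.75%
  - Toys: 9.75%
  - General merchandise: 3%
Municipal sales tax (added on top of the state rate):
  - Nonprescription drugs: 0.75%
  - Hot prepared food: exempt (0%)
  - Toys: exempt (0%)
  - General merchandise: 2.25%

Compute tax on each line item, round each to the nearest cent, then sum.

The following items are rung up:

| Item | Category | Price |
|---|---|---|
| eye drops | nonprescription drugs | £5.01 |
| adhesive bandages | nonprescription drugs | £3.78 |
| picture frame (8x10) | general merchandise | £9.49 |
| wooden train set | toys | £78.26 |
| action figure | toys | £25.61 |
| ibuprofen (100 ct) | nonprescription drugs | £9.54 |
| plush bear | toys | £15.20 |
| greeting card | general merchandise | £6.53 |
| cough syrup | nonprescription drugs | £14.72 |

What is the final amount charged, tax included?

Eye drops £5.01: nonprescription drugs → 0% + 0.75% municipal = 0.75% → £0.04
Adhesive bandages £3.78: nonprescription drugs → 0% + 0.75% municipal = 0.75% → £0.03
Picture frame (8x10) £9.49: general merchandise → 3% + 2.25% municipal = 5.25% → £0.50
Wooden train set £78.26: toys → 9.75% + 0% municipal = 9.75% → £7.63
Action figure £25.61: toys → 9.75% + 0% municipal = 9.75% → £2.50
Ibuprofen (100 ct) £9.54: nonprescription drugs → 0% + 0.75% municipal = 0.75% → £0.07
Plush bear £15.20: toys → 9.75% + 0% municipal = 9.75% → £1.48
Greeting card £6.53: general merchandise → 3% + 2.25% municipal = 5.25% → £0.34
Cough syrup £14.72: nonprescription drugs → 0% + 0.75% municipal = 0.75% → £0.11
Subtotal = £168.14; tax = £12.70; total due = £180.84

£180.84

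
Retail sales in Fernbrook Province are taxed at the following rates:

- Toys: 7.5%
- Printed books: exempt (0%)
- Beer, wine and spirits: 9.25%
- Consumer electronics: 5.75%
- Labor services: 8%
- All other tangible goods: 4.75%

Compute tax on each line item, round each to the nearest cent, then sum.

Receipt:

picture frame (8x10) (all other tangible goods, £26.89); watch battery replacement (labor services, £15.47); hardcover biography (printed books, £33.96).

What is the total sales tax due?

Picture frame (8x10) £26.89: all other tangible goods → 4.75% → £1.28
Watch battery replacement £15.47: labor services → 8% → £1.24
Hardcover biography £33.96: printed books → 0% → £0.00
Total tax = £1.28 + £1.24 = £2.52

£2.52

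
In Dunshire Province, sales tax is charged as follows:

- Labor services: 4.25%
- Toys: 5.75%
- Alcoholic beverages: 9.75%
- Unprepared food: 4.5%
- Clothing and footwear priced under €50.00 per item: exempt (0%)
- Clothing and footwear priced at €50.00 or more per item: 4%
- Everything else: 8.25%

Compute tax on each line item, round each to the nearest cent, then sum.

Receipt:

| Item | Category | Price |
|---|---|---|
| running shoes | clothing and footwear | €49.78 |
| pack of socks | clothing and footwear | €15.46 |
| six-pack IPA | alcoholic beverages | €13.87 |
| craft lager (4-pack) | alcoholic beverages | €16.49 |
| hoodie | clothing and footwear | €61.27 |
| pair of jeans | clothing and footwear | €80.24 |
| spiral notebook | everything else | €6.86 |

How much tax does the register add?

€9.19

Running shoes €49.78: clothing and footwear, under €50.00 → 0% → €0.00
Pack of socks €15.46: clothing and footwear, under €50.00 → 0% → €0.00
Six-pack IPA €13.87: alcoholic beverages → 9.75% → €1.35
Craft lager (4-pack) €16.49: alcoholic beverages → 9.75% → €1.61
Hoodie €61.27: clothing and footwear, €50.00 or more → 4% → €2.45
Pair of jeans €80.24: clothing and footwear, €50.00 or more → 4% → €3.21
Spiral notebook €6.86: everything else → 8.25% → €0.57
Total tax = €1.35 + €1.61 + €2.45 + €3.21 + €0.57 = €9.19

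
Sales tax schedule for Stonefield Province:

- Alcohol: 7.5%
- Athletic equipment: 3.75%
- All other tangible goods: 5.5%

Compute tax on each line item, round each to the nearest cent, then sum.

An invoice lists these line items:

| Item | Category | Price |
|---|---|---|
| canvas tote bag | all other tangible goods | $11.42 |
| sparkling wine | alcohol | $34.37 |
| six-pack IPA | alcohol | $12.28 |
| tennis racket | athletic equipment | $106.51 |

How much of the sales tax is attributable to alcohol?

$3.50

Sparkling wine $34.37: alcohol → 7.5% → $2.58
Six-pack IPA $12.28: alcohol → 7.5% → $0.92
Tax on alcohol = $2.58 + $0.92 = $3.50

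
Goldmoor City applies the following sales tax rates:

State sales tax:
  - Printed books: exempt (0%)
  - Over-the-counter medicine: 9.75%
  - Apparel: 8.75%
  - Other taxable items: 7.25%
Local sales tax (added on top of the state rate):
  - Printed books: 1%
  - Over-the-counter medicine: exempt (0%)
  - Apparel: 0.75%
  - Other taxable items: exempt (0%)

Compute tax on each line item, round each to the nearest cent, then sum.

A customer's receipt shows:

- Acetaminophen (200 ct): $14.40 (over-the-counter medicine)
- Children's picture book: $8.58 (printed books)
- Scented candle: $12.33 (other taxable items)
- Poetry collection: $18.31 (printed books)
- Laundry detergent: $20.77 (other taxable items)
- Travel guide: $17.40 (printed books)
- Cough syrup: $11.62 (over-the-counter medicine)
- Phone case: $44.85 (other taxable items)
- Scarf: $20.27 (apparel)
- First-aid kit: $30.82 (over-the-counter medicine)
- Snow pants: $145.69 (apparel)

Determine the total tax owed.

$27.39

Acetaminophen (200 ct) $14.40: over-the-counter medicine → 9.75% + 0% local = 9.75% → $1.40
Children's picture book $8.58: printed books → 0% + 1% local = 1% → $0.09
Scented candle $12.33: other taxable items → 7.25% + 0% local = 7.25% → $0.89
Poetry collection $18.31: printed books → 0% + 1% local = 1% → $0.18
Laundry detergent $20.77: other taxable items → 7.25% + 0% local = 7.25% → $1.51
Travel guide $17.40: printed books → 0% + 1% local = 1% → $0.17
Cough syrup $11.62: over-the-counter medicine → 9.75% + 0% local = 9.75% → $1.13
Phone case $44.85: other taxable items → 7.25% + 0% local = 7.25% → $3.25
Scarf $20.27: apparel → 8.75% + 0.75% local = 9.5% → $1.93
First-aid kit $30.82: over-the-counter medicine → 9.75% + 0% local = 9.75% → $3.00
Snow pants $145.69: apparel → 8.75% + 0.75% local = 9.5% → $13.84
Total tax = $1.40 + $0.09 + $0.89 + $0.18 + $1.51 + $0.17 + $1.13 + $3.25 + $1.93 + $3.00 + $13.84 = $27.39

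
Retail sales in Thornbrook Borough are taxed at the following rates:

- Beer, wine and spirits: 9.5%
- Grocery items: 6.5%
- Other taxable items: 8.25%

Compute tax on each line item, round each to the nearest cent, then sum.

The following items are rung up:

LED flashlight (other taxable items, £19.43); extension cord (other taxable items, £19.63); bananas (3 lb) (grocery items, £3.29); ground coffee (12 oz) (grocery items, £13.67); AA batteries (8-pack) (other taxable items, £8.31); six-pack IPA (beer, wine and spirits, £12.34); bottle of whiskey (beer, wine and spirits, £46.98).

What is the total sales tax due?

LED flashlight £19.43: other taxable items → 8.25% → £1.60
Extension cord £19.63: other taxable items → 8.25% → £1.62
Bananas (3 lb) £3.29: grocery items → 6.5% → £0.21
Ground coffee (12 oz) £13.67: grocery items → 6.5% → £0.89
AA batteries (8-pack) £8.31: other taxable items → 8.25% → £0.69
Six-pack IPA £12.34: beer, wine and spirits → 9.5% → £1.17
Bottle of whiskey £46.98: beer, wine and spirits → 9.5% → £4.46
Total tax = £1.60 + £1.62 + £0.21 + £0.89 + £0.69 + £1.17 + £4.46 = £10.64

£10.64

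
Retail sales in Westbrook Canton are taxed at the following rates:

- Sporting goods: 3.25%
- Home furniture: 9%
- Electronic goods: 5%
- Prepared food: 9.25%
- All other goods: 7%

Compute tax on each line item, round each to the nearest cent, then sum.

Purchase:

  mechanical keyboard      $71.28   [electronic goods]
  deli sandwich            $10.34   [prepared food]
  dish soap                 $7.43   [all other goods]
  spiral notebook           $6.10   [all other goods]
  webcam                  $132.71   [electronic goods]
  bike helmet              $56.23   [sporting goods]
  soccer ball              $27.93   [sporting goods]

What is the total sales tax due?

Mechanical keyboard $71.28: electronic goods → 5% → $3.56
Deli sandwich $10.34: prepared food → 9.25% → $0.96
Dish soap $7.43: all other goods → 7% → $0.52
Spiral notebook $6.10: all other goods → 7% → $0.43
Webcam $132.71: electronic goods → 5% → $6.64
Bike helmet $56.23: sporting goods → 3.25% → $1.83
Soccer ball $27.93: sporting goods → 3.25% → $0.91
Total tax = $3.56 + $0.96 + $0.52 + $0.43 + $6.64 + $1.83 + $0.91 = $14.85

$14.85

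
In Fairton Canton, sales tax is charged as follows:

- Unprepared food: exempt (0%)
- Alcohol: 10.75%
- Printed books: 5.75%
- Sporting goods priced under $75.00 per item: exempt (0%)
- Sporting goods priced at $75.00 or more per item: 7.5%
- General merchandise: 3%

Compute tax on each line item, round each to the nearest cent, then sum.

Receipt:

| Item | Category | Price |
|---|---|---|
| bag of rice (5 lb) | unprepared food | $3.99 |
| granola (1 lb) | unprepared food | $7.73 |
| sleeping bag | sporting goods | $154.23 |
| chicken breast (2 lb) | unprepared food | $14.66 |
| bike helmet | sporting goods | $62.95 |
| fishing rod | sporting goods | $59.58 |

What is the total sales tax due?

$11.57

Bag of rice (5 lb) $3.99: unprepared food → 0% → $0.00
Granola (1 lb) $7.73: unprepared food → 0% → $0.00
Sleeping bag $154.23: sporting goods, $75.00 or more → 7.5% → $11.57
Chicken breast (2 lb) $14.66: unprepared food → 0% → $0.00
Bike helmet $62.95: sporting goods, under $75.00 → 0% → $0.00
Fishing rod $59.58: sporting goods, under $75.00 → 0% → $0.00
Total tax = $11.57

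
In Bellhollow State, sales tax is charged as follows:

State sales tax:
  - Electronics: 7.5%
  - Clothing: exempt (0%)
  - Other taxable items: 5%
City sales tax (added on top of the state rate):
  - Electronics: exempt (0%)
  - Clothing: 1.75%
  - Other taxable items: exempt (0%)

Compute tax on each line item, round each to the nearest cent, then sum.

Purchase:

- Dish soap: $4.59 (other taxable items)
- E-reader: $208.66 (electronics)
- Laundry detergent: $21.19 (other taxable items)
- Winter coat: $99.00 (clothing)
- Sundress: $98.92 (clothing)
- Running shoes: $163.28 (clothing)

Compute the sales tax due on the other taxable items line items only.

$1.29

Dish soap $4.59: other taxable items → 5% + 0% city = 5% → $0.23
Laundry detergent $21.19: other taxable items → 5% + 0% city = 5% → $1.06
Tax on other taxable items = $0.23 + $1.06 = $1.29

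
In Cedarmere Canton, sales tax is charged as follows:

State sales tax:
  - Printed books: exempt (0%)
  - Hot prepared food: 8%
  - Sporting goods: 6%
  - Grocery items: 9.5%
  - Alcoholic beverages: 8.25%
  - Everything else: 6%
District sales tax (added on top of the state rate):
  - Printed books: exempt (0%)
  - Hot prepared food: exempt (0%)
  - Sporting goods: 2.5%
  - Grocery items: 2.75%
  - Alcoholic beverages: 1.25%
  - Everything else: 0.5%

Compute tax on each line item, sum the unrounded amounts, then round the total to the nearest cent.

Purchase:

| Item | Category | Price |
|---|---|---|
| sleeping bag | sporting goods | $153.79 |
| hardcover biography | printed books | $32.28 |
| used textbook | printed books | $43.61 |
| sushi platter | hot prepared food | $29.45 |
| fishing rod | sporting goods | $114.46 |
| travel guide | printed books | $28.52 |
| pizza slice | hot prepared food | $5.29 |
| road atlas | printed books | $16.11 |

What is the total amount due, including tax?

Sleeping bag $153.79: sporting goods → 6% + 2.5% district = 8.5% → $13.07215
Hardcover biography $32.28: printed books → 0% + 0% district = 0% → $0.00
Used textbook $43.61: printed books → 0% + 0% district = 0% → $0.00
Sushi platter $29.45: hot prepared food → 8% + 0% district = 8% → $2.356
Fishing rod $114.46: sporting goods → 6% + 2.5% district = 8.5% → $9.7291
Travel guide $28.52: printed books → 0% + 0% district = 0% → $0.00
Pizza slice $5.29: hot prepared food → 8% + 0% district = 8% → $0.4232
Road atlas $16.11: printed books → 0% + 0% district = 0% → $0.00
Subtotal = $423.51; unrounded tax = $25.58045 → $25.58; total due = $449.09

$449.09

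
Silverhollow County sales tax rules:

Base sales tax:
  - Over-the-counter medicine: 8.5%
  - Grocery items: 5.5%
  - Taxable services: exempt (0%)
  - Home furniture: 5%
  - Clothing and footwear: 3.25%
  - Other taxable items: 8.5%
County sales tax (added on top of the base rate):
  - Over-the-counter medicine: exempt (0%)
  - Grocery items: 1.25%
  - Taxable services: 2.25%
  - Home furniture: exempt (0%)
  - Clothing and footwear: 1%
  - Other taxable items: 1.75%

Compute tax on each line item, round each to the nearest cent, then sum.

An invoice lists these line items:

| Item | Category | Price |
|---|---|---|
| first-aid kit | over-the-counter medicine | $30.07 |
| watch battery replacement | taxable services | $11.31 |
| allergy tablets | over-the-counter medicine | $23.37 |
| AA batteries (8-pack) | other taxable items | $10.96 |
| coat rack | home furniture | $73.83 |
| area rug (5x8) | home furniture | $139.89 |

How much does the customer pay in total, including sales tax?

$306.03

First-aid kit $30.07: over-the-counter medicine → 8.5% + 0% county = 8.5% → $2.56
Watch battery replacement $11.31: taxable services → 0% + 2.25% county = 2.25% → $0.25
Allergy tablets $23.37: over-the-counter medicine → 8.5% + 0% county = 8.5% → $1.99
AA batteries (8-pack) $10.96: other taxable items → 8.5% + 1.75% county = 10.25% → $1.12
Coat rack $73.83: home furniture → 5% + 0% county = 5% → $3.69
Area rug (5x8) $139.89: home furniture → 5% + 0% county = 5% → $6.99
Subtotal = $289.43; tax = $16.60; total due = $306.03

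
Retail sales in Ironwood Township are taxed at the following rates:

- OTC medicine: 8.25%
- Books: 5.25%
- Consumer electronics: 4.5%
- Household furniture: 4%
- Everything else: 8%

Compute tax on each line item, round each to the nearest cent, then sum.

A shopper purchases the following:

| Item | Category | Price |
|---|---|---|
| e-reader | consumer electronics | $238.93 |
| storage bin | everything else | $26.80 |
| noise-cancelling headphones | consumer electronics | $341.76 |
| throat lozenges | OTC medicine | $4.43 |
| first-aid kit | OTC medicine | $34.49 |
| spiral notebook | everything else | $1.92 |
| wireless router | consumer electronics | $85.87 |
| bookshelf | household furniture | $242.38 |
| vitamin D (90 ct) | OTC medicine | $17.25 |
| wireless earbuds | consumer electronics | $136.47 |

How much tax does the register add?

E-reader $238.93: consumer electronics → 4.5% → $10.75
Storage bin $26.80: everything else → 8% → $2.14
Noise-cancelling headphones $341.76: consumer electronics → 4.5% → $15.38
Throat lozenges $4.43: OTC medicine → 8.25% → $0.37
First-aid kit $34.49: OTC medicine → 8.25% → $2.85
Spiral notebook $1.92: everything else → 8% → $0.15
Wireless router $85.87: consumer electronics → 4.5% → $3.86
Bookshelf $242.38: household furniture → 4% → $9.70
Vitamin D (90 ct) $17.25: OTC medicine → 8.25% → $1.42
Wireless earbuds $136.47: consumer electronics → 4.5% → $6.14
Total tax = $10.75 + $2.14 + $15.38 + $0.37 + $2.85 + $0.15 + $3.86 + $9.70 + $1.42 + $6.14 = $52.76

$52.76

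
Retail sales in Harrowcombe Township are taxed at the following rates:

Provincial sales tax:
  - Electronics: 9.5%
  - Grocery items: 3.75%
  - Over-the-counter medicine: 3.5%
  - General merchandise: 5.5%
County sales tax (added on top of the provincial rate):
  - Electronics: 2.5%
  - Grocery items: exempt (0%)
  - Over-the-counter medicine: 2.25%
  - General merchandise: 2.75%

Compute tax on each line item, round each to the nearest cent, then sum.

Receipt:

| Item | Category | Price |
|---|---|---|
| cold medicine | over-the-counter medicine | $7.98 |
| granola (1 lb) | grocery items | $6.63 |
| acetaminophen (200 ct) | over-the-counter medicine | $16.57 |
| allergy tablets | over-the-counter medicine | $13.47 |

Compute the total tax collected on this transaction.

$2.43

Cold medicine $7.98: over-the-counter medicine → 3.5% + 2.25% county = 5.75% → $0.46
Granola (1 lb) $6.63: grocery items → 3.75% + 0% county = 3.75% → $0.25
Acetaminophen (200 ct) $16.57: over-the-counter medicine → 3.5% + 2.25% county = 5.75% → $0.95
Allergy tablets $13.47: over-the-counter medicine → 3.5% + 2.25% county = 5.75% → $0.77
Total tax = $0.46 + $0.25 + $0.95 + $0.77 = $2.43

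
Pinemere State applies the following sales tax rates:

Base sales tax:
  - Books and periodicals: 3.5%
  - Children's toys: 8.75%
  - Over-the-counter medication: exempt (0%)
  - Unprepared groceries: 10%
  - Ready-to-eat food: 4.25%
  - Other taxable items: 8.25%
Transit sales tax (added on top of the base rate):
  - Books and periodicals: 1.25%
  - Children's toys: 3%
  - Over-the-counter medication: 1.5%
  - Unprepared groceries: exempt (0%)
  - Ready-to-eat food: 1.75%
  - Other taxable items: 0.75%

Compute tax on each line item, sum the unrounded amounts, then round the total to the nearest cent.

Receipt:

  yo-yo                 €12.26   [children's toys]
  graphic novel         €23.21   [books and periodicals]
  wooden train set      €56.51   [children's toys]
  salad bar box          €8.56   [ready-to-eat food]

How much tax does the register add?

Yo-yo €12.26: children's toys → 8.75% + 3% transit = 11.75% → €1.44055
Graphic novel €23.21: books and periodicals → 3.5% + 1.25% transit = 4.75% → €1.102475
Wooden train set €56.51: children's toys → 8.75% + 3% transit = 11.75% → €6.639925
Salad bar box €8.56: ready-to-eat food → 4.25% + 1.75% transit = 6% → €0.5136
Unrounded tax sum = €9.69655 → €9.70

€9.70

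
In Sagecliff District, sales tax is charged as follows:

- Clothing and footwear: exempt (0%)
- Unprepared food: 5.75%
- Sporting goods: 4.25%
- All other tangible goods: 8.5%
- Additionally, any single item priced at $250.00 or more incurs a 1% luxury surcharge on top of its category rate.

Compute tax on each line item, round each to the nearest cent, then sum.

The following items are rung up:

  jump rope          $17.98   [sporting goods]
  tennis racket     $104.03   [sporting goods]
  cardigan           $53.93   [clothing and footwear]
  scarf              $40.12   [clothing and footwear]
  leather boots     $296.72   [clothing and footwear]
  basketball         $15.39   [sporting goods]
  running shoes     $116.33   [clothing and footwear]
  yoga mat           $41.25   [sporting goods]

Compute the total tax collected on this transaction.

Jump rope $17.98: sporting goods → 4.25% → $0.76
Tennis racket $104.03: sporting goods → 4.25% → $4.42
Cardigan $53.93: clothing and footwear → 0% → $0.00
Scarf $40.12: clothing and footwear → 0% → $0.00
Leather boots $296.72: clothing and footwear → 0% + 1% surcharge = 1% → $2.97
Basketball $15.39: sporting goods → 4.25% → $0.65
Running shoes $116.33: clothing and footwear → 0% → $0.00
Yoga mat $41.25: sporting goods → 4.25% → $1.75
Total tax = $0.76 + $4.42 + $2.97 + $0.65 + $1.75 = $10.55

$10.55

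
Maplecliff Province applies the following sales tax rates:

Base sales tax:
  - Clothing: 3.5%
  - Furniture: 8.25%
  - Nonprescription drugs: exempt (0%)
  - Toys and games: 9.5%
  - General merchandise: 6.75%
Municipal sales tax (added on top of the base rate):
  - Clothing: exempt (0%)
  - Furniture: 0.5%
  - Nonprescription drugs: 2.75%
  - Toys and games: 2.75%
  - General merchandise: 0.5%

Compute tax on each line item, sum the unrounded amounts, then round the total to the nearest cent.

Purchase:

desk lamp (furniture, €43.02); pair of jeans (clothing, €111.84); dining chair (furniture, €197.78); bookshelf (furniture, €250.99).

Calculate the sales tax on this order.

Desk lamp €43.02: furniture → 8.25% + 0.5% municipal = 8.75% → €3.76425
Pair of jeans €111.84: clothing → 3.5% + 0% municipal = 3.5% → €3.9144
Dining chair €197.78: furniture → 8.25% + 0.5% municipal = 8.75% → €17.30575
Bookshelf €250.99: furniture → 8.25% + 0.5% municipal = 8.75% → €21.961625
Unrounded tax sum = €46.946025 → €46.95

€46.95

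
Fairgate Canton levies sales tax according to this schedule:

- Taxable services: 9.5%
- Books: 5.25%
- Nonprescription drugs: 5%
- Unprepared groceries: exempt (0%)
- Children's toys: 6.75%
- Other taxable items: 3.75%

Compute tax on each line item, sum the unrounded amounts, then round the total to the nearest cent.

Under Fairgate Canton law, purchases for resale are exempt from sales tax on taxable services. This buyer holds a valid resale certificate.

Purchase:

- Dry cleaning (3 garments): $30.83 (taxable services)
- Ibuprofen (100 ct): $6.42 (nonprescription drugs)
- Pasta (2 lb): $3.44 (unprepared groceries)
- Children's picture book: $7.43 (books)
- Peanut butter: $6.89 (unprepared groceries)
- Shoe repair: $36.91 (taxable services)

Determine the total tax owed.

$0.71

Dry cleaning (3 garments) $30.83: taxable services, buyer-exempt → 0% → $0.00
Ibuprofen (100 ct) $6.42: nonprescription drugs → 5% → $0.321
Pasta (2 lb) $3.44: unprepared groceries → 0% → $0.00
Children's picture book $7.43: books → 5.25% → $0.390075
Peanut butter $6.89: unprepared groceries → 0% → $0.00
Shoe repair $36.91: taxable services, buyer-exempt → 0% → $0.00
Unrounded tax sum = $0.711075 → $0.71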